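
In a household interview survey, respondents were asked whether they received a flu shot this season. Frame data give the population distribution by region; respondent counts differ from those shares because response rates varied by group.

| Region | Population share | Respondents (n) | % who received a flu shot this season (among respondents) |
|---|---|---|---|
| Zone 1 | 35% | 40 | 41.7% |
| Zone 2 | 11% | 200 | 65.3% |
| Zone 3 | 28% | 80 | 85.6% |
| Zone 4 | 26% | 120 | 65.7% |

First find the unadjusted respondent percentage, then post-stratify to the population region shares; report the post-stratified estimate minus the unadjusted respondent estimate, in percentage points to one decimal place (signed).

Without adjustment, the pooled respondent share is:
  (40/440)×41.7 + (200/440)×65.3 + (80/440)×85.6 + (120/440)×65.7 = 66.9545%
Post-stratifying to population shares instead:
  0.35×41.7 + 0.11×65.3 + 0.28×85.6 + 0.26×65.7 = 62.828%
Difference = 62.828 − 66.9545 = -4.1265 pp.

-4.1 percentage points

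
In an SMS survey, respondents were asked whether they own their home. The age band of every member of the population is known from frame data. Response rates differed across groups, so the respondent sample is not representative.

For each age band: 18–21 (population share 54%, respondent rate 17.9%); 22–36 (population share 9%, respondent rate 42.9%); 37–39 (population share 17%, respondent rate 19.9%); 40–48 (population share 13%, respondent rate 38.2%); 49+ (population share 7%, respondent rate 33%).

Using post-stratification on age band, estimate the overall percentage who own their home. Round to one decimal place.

Weight each group's respondent value by its population share:
  18–21: 0.54 × 17.9 = 9.666
  22–36: 0.09 × 42.9 = 3.861
  37–39: 0.17 × 19.9 = 3.383
  40–48: 0.13 × 38.2 = 4.966
  49+: 0.07 × 33 = 2.31
Post-stratified estimate = 24.186 → 24.2%.

24.2%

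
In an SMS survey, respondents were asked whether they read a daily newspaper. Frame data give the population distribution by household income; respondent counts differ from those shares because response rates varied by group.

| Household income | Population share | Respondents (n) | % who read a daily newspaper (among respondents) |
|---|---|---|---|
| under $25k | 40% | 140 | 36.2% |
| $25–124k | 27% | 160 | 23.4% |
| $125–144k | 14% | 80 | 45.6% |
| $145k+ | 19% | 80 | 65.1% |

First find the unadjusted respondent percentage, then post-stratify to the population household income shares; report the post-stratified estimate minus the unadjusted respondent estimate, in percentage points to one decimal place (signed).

Without adjustment, the pooled respondent share is:
  (140/460)×36.2 + (160/460)×23.4 + (80/460)×45.6 + (80/460)×65.1 = 38.4087%
Post-stratified estimate weights by population shares:
  0.4×36.2 + 0.27×23.4 + 0.14×45.6 + 0.19×65.1 = 39.551%
Difference = 39.551 − 38.4087 = 1.1423 pp.

+1.1 percentage points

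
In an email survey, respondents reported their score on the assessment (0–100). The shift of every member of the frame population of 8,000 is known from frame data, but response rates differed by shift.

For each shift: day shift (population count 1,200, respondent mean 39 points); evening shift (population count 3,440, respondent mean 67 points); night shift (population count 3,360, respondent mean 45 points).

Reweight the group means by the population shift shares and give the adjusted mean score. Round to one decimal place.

53.6

Each cell contributes population-share × respondent value:
  day shift: (1,200/8,000) × 39 = 5.85
  evening shift: (3,440/8,000) × 67 = 28.81
  night shift: (3,360/8,000) × 45 = 18.9
Post-stratified estimate = 53.56 → 53.6.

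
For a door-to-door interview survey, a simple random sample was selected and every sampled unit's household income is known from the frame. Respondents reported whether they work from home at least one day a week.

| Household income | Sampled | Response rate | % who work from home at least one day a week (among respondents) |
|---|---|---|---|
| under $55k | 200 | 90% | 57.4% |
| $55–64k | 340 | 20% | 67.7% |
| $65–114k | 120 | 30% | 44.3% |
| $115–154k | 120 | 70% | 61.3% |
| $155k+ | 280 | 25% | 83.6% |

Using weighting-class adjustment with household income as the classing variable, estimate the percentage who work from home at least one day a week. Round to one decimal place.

66.6%

With weight = n_sampled/n_responded per class, the weighted class total is n_sampled:
  under $55k: 200 × 57.4 = 11,480
  $55–64k: 340 × 67.7 = 23,018
  $65–114k: 120 × 44.3 = 5316
  $115–154k: 120 × 61.3 = 7356
  $155k+: 280 × 83.6 = 23,408
Adjusted estimate = 70,578 / 1,060 = 66.583 → 66.6%.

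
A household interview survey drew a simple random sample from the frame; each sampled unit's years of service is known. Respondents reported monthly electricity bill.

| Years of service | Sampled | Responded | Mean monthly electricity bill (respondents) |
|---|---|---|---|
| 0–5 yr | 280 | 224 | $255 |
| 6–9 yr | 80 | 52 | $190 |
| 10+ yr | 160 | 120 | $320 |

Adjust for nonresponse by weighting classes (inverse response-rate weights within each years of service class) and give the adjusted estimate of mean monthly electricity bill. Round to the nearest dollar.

$265

Class response rates: 0–5 yr 224/280 = 80%, 6–9 yr 52/80 = 65%, 10+ yr 120/160 = 75%.
Each respondent's weight = sampled/responded in their class; summing within a class gives n_sampled, so:
  0–5 yr: 280 × 255 = 71,400
  6–9 yr: 80 × 190 = 15,200
  10+ yr: 160 × 320 = 51,200
Adjusted estimate = 137,800 / 520 = 265 → $265.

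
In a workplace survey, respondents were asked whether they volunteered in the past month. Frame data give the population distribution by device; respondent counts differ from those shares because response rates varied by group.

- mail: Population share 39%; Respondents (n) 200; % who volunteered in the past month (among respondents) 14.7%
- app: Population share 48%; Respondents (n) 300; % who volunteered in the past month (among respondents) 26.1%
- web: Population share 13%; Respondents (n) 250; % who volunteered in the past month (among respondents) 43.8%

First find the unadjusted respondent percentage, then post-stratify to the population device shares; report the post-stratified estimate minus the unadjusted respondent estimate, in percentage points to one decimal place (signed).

-5.0 percentage points

Naive respondent-only estimate (weights = respondent counts):
  (200/750)×14.7 + (300/750)×26.1 + (250/750)×43.8 = 28.96%
Reweighting by population device shares:
  0.39×14.7 + 0.48×26.1 + 0.13×43.8 = 23.955%
Difference = 23.955 − 28.96 = -5.005 pp.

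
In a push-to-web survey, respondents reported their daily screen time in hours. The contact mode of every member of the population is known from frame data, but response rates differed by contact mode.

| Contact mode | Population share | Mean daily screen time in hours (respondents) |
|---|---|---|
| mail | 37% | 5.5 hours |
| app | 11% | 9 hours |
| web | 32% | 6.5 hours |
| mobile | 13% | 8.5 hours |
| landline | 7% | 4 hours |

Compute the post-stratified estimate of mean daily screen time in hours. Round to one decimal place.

Weight each group's respondent value by its population share:
  mail: 0.37 × 5.5 = 2.035
  app: 0.11 × 9 = 0.99
  web: 0.32 × 6.5 = 2.08
  mobile: 0.13 × 8.5 = 1.105
  landline: 0.07 × 4 = 0.28
Post-stratified estimate = 6.49 → 6.5.

6.5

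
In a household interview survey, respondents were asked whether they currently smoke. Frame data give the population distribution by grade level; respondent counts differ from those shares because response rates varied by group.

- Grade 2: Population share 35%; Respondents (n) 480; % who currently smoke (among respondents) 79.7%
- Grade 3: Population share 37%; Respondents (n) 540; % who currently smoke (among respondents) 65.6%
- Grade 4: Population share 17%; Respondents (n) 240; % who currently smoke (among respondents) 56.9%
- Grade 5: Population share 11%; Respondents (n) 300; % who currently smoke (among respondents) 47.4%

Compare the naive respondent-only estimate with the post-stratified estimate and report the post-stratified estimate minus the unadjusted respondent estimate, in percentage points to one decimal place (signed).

+2.0 percentage points

Unadjusted (pooled respondent) estimate weights by respondent counts:
  (480/1560)×79.7 + (540/1560)×65.6 + (240/1560)×56.9 + (300/1560)×47.4 = 65.1%
Post-stratifying to population shares instead:
  0.35×79.7 + 0.37×65.6 + 0.17×56.9 + 0.11×47.4 = 67.054%
Difference = 67.054 − 65.1 = 1.954 pp.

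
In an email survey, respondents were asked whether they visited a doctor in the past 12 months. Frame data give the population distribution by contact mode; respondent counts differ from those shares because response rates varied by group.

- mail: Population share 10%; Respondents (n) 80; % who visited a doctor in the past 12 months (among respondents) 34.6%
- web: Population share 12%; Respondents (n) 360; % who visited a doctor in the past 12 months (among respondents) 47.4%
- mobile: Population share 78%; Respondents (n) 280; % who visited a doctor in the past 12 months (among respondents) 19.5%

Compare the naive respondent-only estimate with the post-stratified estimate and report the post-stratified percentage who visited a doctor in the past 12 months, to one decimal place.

Naive respondent-only estimate (weights = respondent counts):
  (80/720)×34.6 + (360/720)×47.4 + (280/720)×19.5 = 35.1278%
Reweighting by population contact mode shares:
  0.1×34.6 + 0.12×47.4 + 0.78×19.5 = 24.358%

24.4%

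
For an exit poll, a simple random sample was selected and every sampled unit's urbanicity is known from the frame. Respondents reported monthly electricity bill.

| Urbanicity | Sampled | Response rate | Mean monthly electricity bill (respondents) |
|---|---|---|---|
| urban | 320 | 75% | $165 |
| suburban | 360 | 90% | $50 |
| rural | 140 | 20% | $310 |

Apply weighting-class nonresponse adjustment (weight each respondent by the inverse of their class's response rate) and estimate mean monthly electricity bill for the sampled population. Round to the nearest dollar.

Weighting each respondent by the inverse class response rate inflates each class back to its sampled size, so the class weight is n_sampled:
  urban: 320 × 165 = 52,800
  suburban: 360 × 50 = 18,000
  rural: 140 × 310 = 43,400
Adjusted estimate = 114,200 / 820 = 139.268 → $139.

$139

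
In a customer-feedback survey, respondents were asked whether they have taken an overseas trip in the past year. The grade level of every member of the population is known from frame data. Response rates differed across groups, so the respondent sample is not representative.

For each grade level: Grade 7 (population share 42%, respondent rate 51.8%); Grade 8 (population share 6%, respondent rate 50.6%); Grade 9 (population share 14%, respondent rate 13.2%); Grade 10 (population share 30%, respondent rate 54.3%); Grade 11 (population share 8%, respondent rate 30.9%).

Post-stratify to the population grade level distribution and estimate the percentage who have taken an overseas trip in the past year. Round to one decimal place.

45.4%

Weight each group's respondent value by its population share:
  Grade 7: 0.42 × 51.8 = 21.756
  Grade 8: 0.06 × 50.6 = 3.036
  Grade 9: 0.14 × 13.2 = 1.848
  Grade 10: 0.3 × 54.3 = 16.29
  Grade 11: 0.08 × 30.9 = 2.472
Post-stratified estimate = 45.402 → 45.4%.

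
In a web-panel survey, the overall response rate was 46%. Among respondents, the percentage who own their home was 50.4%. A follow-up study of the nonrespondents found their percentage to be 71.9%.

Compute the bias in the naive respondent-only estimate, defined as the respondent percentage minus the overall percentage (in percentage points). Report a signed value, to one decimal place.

Nonresponse fraction = 1 − 0.46 = 0.54.
Bias = (nonresponse fraction) × (respondent percentage − nonrespondent percentage)
     = 0.54 × (50.4 − 71.9) = 0.54 × -21.5 = -11.61.

-11.6 percentage points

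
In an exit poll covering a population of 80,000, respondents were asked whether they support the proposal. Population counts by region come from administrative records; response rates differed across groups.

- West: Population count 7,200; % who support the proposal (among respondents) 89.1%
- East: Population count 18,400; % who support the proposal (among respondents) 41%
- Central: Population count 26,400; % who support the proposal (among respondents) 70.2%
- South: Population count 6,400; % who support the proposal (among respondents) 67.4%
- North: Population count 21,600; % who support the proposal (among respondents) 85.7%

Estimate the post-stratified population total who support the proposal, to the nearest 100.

Each cell contributes its population count × the respondent rate:
  West: 7,200 × 89.1% = 6415.2
  East: 18,400 × 41% = 7544
  Central: 26,400 × 70.2% = 18532.8
  South: 6,400 × 67.4% = 4313.6
  North: 21,600 × 85.7% = 18511.2
Estimated total = 55316.8 → 55,300.

55,300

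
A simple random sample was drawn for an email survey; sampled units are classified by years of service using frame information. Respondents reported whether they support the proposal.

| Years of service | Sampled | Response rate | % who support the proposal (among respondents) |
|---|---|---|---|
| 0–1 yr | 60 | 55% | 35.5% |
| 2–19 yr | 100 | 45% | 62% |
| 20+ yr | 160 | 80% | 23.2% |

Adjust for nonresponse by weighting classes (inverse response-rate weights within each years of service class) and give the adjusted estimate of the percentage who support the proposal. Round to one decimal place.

37.6%

With weight = n_sampled/n_responded per class, the weighted class total is n_sampled:
  0–1 yr: 60 × 35.5 = 2130
  2–19 yr: 100 × 62 = 6200
  20+ yr: 160 × 23.2 = 3712
Adjusted estimate = 12,042 / 320 = 37.6313 → 37.6%.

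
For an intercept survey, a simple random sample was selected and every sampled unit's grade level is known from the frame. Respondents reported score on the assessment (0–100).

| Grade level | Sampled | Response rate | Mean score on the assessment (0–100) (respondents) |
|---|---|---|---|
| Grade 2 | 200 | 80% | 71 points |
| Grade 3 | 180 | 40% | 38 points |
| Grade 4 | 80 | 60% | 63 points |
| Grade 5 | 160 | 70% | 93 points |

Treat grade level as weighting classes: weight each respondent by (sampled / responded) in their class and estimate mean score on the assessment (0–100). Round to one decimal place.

66.1

Weighting each respondent by the inverse class response rate inflates each class back to its sampled size, so the class weight is n_sampled:
  Grade 2: 200 × 71 = 14,200
  Grade 3: 180 × 38 = 6840
  Grade 4: 80 × 63 = 5040
  Grade 5: 160 × 93 = 14,880
Adjusted estimate = 40,960 / 620 = 66.0645 → 66.1.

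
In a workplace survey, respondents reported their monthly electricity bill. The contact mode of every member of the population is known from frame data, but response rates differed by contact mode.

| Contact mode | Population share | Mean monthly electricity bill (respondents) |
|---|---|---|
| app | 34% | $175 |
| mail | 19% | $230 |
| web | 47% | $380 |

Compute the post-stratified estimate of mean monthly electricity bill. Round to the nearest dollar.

Reweight to the known contact mode distribution:
  app: 0.34 × 175 = 59.5
  mail: 0.19 × 230 = 43.7
  web: 0.47 × 380 = 178.6
Post-stratified estimate = 281.8 → $282.

$282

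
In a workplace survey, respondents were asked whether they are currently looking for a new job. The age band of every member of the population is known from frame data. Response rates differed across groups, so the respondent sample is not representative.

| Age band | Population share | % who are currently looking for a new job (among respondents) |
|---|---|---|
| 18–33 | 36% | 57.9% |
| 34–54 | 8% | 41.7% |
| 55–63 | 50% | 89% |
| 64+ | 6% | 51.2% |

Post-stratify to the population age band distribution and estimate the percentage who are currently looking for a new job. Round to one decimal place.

Weight each group's respondent value by its population share:
  18–33: 0.36 × 57.9 = 20.844
  34–54: 0.08 × 41.7 = 3.336
  55–63: 0.5 × 89 = 44.5
  64+: 0.06 × 51.2 = 3.072
Post-stratified estimate = 71.752 → 71.8%.

71.8%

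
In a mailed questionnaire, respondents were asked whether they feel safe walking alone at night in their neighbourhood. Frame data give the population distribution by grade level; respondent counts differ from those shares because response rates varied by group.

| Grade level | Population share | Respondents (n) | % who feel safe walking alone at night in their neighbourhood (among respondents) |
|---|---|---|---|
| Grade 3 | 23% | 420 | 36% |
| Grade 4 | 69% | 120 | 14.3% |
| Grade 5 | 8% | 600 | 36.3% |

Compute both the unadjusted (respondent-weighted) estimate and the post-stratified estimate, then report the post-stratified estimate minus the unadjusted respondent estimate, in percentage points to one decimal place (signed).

-12.8 percentage points

Unadjusted (pooled respondent) estimate weights by respondent counts:
  (420/1140)×36 + (120/1140)×14.3 + (600/1140)×36.3 = 33.8737%
Post-stratifying to population shares instead:
  0.23×36 + 0.69×14.3 + 0.08×36.3 = 21.051%
Difference = 21.051 − 33.8737 = -12.8227 pp.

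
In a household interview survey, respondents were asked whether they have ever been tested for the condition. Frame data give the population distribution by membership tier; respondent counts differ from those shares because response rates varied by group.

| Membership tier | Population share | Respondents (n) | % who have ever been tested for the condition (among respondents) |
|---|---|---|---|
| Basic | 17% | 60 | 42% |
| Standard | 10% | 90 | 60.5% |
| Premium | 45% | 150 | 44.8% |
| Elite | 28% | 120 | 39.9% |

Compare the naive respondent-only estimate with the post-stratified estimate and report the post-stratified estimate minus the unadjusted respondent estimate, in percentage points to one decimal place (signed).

-1.8 percentage points

Naive respondent-only estimate (weights = respondent counts):
  (60/420)×42 + (90/420)×60.5 + (150/420)×44.8 + (120/420)×39.9 = 46.3643%
Reweighting by population membership tier shares:
  0.17×42 + 0.1×60.5 + 0.45×44.8 + 0.28×39.9 = 44.522%
Difference = 44.522 − 46.3643 = -1.8423 pp.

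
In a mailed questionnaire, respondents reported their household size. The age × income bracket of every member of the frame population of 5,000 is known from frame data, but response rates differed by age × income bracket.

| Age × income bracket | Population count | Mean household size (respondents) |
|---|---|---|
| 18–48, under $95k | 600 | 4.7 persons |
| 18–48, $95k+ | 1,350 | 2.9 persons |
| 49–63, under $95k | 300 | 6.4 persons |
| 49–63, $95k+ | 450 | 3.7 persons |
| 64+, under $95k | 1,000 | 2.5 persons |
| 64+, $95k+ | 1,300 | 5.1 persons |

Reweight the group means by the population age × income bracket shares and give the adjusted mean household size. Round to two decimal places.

Weight each group's respondent value by its population share:
  18–48, under $95k: (600/5,000) × 4.7 = 0.564
  18–48, $95k+: (1,350/5,000) × 2.9 = 0.783
  49–63, under $95k: (300/5,000) × 6.4 = 0.384
  49–63, $95k+: (450/5,000) × 3.7 = 0.333
  64+, under $95k: (1,000/5,000) × 2.5 = 0.5
  64+, $95k+: (1,300/5,000) × 5.1 = 1.326
Post-stratified estimate = 3.89 → 3.89.

3.89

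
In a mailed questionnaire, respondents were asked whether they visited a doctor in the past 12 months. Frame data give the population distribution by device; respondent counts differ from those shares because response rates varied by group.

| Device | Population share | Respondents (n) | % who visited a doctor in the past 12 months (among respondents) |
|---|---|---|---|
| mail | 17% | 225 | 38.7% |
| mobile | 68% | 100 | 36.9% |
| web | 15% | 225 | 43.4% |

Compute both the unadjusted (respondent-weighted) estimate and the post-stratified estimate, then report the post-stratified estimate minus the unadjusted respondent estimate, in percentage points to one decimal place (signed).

Naive respondent-only estimate (weights = respondent counts):
  (225/550)×38.7 + (100/550)×36.9 + (225/550)×43.4 = 40.2955%
Post-stratified estimate weights by population shares:
  0.17×38.7 + 0.68×36.9 + 0.15×43.4 = 38.181%
Difference = 38.181 − 40.2955 = -2.1145 pp.

-2.1 percentage points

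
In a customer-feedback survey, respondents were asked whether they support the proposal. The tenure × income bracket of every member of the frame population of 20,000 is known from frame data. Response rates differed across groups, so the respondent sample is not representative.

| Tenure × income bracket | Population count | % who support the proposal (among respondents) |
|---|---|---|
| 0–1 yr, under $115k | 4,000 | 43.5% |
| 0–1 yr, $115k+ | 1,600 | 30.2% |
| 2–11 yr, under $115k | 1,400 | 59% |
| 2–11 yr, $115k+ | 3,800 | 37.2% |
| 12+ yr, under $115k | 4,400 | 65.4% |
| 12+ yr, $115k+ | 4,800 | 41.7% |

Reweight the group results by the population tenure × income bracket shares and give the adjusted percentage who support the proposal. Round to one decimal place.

46.7%

Each cell contributes population-share × respondent value:
  0–1 yr, under $115k: (4,000/20,000) × 43.5 = 8.7
  0–1 yr, $115k+: (1,600/20,000) × 30.2 = 2.416
  2–11 yr, under $115k: (1,400/20,000) × 59 = 4.13
  2–11 yr, $115k+: (3,800/20,000) × 37.2 = 7.068
  12+ yr, under $115k: (4,400/20,000) × 65.4 = 14.388
  12+ yr, $115k+: (4,800/20,000) × 41.7 = 10.008
Post-stratified estimate = 46.71 → 46.7%.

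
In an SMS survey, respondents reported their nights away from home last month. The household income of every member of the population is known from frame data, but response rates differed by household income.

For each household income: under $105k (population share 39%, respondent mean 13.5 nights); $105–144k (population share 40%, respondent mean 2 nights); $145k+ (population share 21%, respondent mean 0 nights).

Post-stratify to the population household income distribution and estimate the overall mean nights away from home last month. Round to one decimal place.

Weight each group's respondent value by its population share:
  under $105k: 0.39 × 13.5 = 5.265
  $105–144k: 0.4 × 2 = 0.8
  $145k+: 0.21 × 0 = 0
Post-stratified estimate = 6.065 → 6.1.

6.1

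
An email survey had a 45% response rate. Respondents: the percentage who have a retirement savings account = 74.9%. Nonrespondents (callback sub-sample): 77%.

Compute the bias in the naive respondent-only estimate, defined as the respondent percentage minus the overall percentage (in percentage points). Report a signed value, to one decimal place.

-1.2 percentage points

Nonresponse fraction = 1 − 0.45 = 0.55.
Bias = (nonresponse fraction) × (respondent percentage − nonrespondent percentage)
     = 0.55 × (74.9 − 77) = 0.55 × -2.1 = -1.155.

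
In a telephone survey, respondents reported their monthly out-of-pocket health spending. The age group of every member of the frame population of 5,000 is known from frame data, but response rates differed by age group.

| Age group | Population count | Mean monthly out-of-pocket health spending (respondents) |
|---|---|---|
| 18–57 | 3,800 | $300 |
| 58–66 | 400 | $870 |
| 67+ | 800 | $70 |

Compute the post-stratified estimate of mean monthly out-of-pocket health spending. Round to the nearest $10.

Weight each group's respondent value by its population share:
  18–57: (3,800/5,000) × 300 = 228
  58–66: (400/5,000) × 870 = 69.6
  67+: (800/5,000) × 70 = 11.2
Post-stratified estimate = 308.8 → $310.

$310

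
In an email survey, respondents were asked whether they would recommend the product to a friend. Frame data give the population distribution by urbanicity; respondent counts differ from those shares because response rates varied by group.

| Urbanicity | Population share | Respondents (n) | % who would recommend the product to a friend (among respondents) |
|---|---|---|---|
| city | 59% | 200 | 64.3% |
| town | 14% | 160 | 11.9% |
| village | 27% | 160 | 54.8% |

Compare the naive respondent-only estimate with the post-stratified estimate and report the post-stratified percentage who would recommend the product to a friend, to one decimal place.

Without adjustment, the pooled respondent share is:
  (200/520)×64.3 + (160/520)×11.9 + (160/520)×54.8 = 45.2538%
Reweighting by population urbanicity shares:
  0.59×64.3 + 0.14×11.9 + 0.27×54.8 = 54.399%

54.4%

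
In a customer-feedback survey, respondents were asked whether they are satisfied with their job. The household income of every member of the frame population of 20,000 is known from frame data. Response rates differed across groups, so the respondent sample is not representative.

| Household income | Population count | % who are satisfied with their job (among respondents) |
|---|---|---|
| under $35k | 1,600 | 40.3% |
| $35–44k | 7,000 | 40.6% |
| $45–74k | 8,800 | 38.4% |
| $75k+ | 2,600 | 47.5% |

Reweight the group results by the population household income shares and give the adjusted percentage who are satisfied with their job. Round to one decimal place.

40.5%

Reweight to the known household income distribution:
  under $35k: (1,600/20,000) × 40.3 = 3.224
  $35–44k: (7,000/20,000) × 40.6 = 14.21
  $45–74k: (8,800/20,000) × 38.4 = 16.896
  $75k+: (2,600/20,000) × 47.5 = 6.175
Post-stratified estimate = 40.505 → 40.5%.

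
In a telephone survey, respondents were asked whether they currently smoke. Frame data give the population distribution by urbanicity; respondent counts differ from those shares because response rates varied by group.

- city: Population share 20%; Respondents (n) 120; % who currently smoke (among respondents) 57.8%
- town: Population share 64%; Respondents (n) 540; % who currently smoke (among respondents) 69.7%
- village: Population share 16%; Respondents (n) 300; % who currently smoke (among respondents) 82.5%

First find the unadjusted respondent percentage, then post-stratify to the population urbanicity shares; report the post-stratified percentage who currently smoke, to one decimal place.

69.4%

Unadjusted (pooled respondent) estimate weights by respondent counts:
  (120/960)×57.8 + (540/960)×69.7 + (300/960)×82.5 = 72.2125%
Post-stratified estimate weights by population shares:
  0.2×57.8 + 0.64×69.7 + 0.16×82.5 = 69.368%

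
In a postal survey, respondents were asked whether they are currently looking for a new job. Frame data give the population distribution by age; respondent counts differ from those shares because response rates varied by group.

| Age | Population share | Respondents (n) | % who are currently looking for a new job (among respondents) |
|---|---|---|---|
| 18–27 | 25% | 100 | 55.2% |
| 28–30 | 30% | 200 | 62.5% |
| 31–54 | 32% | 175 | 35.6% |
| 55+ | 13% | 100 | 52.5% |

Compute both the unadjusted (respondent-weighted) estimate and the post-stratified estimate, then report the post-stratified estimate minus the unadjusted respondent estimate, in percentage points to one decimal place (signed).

-0.5 percentage points

Unadjusted (pooled respondent) estimate weights by respondent counts:
  (100/575)×55.2 + (200/575)×62.5 + (175/575)×35.6 + (100/575)×52.5 = 51.3043%
Reweighting by population age shares:
  0.25×55.2 + 0.3×62.5 + 0.32×35.6 + 0.13×52.5 = 50.767%
Difference = 50.767 − 51.3043 = -0.5373 pp.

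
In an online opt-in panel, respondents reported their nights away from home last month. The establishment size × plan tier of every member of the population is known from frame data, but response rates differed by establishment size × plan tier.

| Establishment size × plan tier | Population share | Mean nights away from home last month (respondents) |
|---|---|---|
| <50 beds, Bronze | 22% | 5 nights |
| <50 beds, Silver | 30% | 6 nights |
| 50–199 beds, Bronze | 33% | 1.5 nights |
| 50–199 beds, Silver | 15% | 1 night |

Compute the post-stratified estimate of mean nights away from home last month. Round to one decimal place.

3.5

Post-stratification weights by population share, not respondent share:
  <50 beds, Bronze: 0.22 × 5 = 1.1
  <50 beds, Silver: 0.3 × 6 = 1.8
  50–199 beds, Bronze: 0.33 × 1.5 = 0.495
  50–199 beds, Silver: 0.15 × 1 = 0.15
Post-stratified estimate = 3.545 → 3.5.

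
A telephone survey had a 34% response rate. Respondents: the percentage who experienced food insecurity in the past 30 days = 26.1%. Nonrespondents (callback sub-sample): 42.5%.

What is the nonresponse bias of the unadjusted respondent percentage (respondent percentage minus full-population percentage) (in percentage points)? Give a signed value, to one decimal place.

Nonresponse fraction = 1 − 0.34 = 0.66.
Bias = (nonresponse fraction) × (respondent percentage − nonrespondent percentage)
     = 0.66 × (26.1 − 42.5) = 0.66 × -16.4 = -10.824.

-10.8 percentage points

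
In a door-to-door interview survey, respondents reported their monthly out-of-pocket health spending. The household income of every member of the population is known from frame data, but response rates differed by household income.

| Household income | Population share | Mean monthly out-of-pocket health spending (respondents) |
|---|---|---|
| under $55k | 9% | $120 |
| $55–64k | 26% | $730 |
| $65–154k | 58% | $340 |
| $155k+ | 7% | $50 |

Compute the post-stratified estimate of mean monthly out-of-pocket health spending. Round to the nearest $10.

Post-stratification weights by population share, not respondent share:
  under $55k: 0.09 × 120 = 10.8
  $55–64k: 0.26 × 730 = 189.8
  $65–154k: 0.58 × 340 = 197.2
  $155k+: 0.07 × 50 = 3.5
Post-stratified estimate = 401.3 → $400.

$400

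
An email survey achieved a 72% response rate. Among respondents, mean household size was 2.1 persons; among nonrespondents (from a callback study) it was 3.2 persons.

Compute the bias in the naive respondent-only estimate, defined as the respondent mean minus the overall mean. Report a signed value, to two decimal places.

-0.31

Nonresponse fraction = 1 − 0.72 = 0.28.
Bias = (nonresponse fraction) × (respondent mean − nonrespondent mean)
     = 0.28 × (2.1 − 3.2) = 0.28 × -1.1 = -0.308.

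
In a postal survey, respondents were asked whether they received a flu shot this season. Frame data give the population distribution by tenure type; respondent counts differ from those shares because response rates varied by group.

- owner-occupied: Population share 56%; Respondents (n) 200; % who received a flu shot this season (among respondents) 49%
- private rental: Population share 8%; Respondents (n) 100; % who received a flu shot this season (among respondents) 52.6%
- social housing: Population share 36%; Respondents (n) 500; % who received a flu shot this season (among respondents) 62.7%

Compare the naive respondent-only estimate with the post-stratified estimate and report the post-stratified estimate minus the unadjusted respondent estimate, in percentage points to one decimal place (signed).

-3.8 percentage points

Naive respondent-only estimate (weights = respondent counts):
  (200/800)×49 + (100/800)×52.6 + (500/800)×62.7 = 58.0125%
Post-stratifying to population shares instead:
  0.56×49 + 0.08×52.6 + 0.36×62.7 = 54.22%
Difference = 54.22 − 58.0125 = -3.7925 pp.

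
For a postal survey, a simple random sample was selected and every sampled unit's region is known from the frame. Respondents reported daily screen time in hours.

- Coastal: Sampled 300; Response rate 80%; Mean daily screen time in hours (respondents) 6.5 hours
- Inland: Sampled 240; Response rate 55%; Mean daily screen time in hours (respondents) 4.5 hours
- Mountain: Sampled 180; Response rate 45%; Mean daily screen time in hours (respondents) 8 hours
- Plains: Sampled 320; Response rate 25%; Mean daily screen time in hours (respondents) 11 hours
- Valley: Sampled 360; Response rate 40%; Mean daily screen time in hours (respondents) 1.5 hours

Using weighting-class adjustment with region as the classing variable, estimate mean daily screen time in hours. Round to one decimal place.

Each respondent's weight = sampled/responded in their class; summing within a class gives n_sampled, so:
  Coastal: 300 × 6.5 = 1950
  Inland: 240 × 4.5 = 1080
  Mountain: 180 × 8 = 1440
  Plains: 320 × 11 = 3520
  Valley: 360 × 1.5 = 540
Adjusted estimate = 8530 / 1,400 = 6.09286 → 6.1.

6.1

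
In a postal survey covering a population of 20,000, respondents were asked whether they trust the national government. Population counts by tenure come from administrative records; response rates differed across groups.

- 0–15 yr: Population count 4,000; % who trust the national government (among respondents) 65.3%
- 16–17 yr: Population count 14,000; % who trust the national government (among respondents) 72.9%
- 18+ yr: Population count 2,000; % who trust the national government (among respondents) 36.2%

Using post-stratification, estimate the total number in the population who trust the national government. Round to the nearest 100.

13,500

Estimated count per cell = population count × respondent percentage:
  0–15 yr: 4,000 × 65.3% = 2612
  16–17 yr: 14,000 × 72.9% = 10,206
  18+ yr: 2,000 × 36.2% = 724
Estimated total = 13,542 → 13,500.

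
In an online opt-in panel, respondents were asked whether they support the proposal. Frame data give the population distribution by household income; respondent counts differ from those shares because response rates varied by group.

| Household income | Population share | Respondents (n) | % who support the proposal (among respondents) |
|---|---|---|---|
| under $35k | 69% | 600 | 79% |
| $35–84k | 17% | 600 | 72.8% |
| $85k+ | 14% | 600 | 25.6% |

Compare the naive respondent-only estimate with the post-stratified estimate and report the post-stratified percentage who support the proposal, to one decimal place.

70.5%

Without adjustment, the pooled respondent share is:
  (600/1800)×79 + (600/1800)×72.8 + (600/1800)×25.6 = 59.1333%
Post-stratifying to population shares instead:
  0.69×79 + 0.17×72.8 + 0.14×25.6 = 70.47%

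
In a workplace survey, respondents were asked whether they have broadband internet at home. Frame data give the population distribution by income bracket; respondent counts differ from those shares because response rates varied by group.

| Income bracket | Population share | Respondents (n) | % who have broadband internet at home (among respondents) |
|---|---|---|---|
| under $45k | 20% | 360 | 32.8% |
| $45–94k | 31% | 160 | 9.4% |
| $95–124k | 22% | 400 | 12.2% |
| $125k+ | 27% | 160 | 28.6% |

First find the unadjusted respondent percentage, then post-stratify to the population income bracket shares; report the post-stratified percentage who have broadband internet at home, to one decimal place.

19.9%

Naive respondent-only estimate (weights = respondent counts):
  (360/1080)×32.8 + (160/1080)×9.4 + (400/1080)×12.2 + (160/1080)×28.6 = 21.0815%
Post-stratified estimate weights by population shares:
  0.2×32.8 + 0.31×9.4 + 0.22×12.2 + 0.27×28.6 = 19.88%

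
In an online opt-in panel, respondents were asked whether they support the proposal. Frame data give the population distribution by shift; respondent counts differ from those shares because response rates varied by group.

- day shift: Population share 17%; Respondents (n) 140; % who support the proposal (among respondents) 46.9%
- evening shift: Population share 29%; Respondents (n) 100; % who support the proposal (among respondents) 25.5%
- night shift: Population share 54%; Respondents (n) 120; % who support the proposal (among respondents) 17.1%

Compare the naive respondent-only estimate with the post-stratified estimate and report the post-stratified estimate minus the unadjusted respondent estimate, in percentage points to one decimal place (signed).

-6.4 percentage points

Without adjustment, the pooled respondent share is:
  (140/360)×46.9 + (100/360)×25.5 + (120/360)×17.1 = 31.0222%
Post-stratifying to population shares instead:
  0.17×46.9 + 0.29×25.5 + 0.54×17.1 = 24.602%
Difference = 24.602 − 31.0222 = -6.4202 pp.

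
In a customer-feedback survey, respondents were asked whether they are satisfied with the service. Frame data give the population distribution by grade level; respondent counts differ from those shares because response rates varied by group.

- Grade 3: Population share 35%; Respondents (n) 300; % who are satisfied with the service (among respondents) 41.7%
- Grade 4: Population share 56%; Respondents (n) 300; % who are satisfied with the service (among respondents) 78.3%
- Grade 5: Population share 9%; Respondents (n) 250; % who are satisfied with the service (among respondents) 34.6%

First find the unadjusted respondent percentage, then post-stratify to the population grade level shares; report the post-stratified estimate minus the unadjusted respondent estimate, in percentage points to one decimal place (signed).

+9.0 percentage points

Unadjusted (pooled respondent) estimate weights by respondent counts:
  (300/850)×41.7 + (300/850)×78.3 + (250/850)×34.6 = 52.5294%
Post-stratified estimate weights by population shares:
  0.35×41.7 + 0.56×78.3 + 0.09×34.6 = 61.557%
Difference = 61.557 − 52.5294 = 9.0276 pp.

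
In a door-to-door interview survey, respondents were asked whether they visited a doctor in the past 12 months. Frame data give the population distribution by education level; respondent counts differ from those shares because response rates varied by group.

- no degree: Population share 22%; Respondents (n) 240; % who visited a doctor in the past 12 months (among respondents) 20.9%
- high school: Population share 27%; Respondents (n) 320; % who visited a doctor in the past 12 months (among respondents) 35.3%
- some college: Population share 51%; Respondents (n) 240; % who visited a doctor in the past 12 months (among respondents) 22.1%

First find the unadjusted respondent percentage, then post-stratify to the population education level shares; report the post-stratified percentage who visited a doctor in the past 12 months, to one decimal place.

25.4%

Without adjustment, the pooled respondent share is:
  (240/800)×20.9 + (320/800)×35.3 + (240/800)×22.1 = 27.02%
Post-stratifying to population shares instead:
  0.22×20.9 + 0.27×35.3 + 0.51×22.1 = 25.4%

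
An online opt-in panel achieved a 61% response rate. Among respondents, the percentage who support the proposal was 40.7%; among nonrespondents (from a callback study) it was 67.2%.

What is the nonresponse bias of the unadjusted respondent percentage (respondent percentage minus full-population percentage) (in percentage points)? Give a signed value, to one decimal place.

Nonresponse fraction = 1 − 0.61 = 0.39.
Bias = (nonresponse fraction) × (respondent percentage − nonrespondent percentage)
     = 0.39 × (40.7 − 67.2) = 0.39 × -26.5 = -10.335.

-10.3 percentage points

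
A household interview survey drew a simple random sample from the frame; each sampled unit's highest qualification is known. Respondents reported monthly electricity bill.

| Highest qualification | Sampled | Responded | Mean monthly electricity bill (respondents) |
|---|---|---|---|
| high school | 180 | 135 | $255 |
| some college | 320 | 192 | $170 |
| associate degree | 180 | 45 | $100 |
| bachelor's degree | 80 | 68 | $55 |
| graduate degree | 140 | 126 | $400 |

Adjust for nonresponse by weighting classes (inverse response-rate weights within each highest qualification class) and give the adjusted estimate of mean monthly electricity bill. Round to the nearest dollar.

Response rates by class: high school 135/180 = 75%, some college 192/320 = 60%, associate degree 45/180 = 25%, bachelor's degree 68/80 = 85%, graduate degree 126/140 = 90%.
Each respondent's weight = sampled/responded in their class; summing within a class gives n_sampled, so:
  high school: 180 × 255 = 45,900
  some college: 320 × 170 = 54,400
  associate degree: 180 × 100 = 18,000
  bachelor's degree: 80 × 55 = 4400
  graduate degree: 140 × 400 = 56,000
Adjusted estimate = 178,700 / 900 = 198.556 → $199.

$199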